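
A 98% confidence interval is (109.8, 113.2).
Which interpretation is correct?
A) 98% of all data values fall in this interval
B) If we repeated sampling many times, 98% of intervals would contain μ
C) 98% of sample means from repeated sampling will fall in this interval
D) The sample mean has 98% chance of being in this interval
B

A) Wrong — a CI is about the parameter μ, not individual data values.
B) Correct — this is the frequentist long-run coverage interpretation.
C) Wrong — coverage applies to intervals containing μ, not to future x̄ values.
D) Wrong — x̄ is observed and sits in the interval by construction.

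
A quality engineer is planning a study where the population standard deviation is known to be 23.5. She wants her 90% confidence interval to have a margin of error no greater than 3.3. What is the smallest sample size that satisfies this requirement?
n ≥ 138

For margin E ≤ 3.3:
n ≥ (z* · σ / E)²
n ≥ (1.645 · 23.5 / 3.3)²
n ≥ 137.23

Minimum n = 138 (rounding up)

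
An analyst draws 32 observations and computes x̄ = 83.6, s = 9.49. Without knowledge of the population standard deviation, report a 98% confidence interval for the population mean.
(79.48, 87.72)

t-interval (σ unknown):
df = n - 1 = 31
t* = 2.453 for 98% confidence

Margin of error = t* · s/√n = 2.453 · 9.49/√32 = 4.12

CI: (79.48, 87.72)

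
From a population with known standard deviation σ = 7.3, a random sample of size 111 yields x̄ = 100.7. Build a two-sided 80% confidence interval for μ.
(99.81, 101.59)

z-interval (σ known):
z* = 1.282 for 80% confidence

Margin of error = z* · σ/√n = 1.282 · 7.3/√111 = 0.89

CI: (100.7 - 0.89, 100.7 + 0.89) = (99.81, 101.59)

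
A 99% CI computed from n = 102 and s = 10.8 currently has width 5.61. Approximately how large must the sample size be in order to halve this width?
n ≈ 408

CI width ∝ 1/√n
To reduce width by factor 2, need √n to grow by 2 → need 2² = 4 times as many samples.

Current: n = 102, width = 5.61
New: n = 408, width ≈ 2.77

Width reduced by factor of 5.61/2.77 = 2.03.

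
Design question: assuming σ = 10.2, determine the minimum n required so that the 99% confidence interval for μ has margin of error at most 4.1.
n ≥ 42

For margin E ≤ 4.1:
n ≥ (z* · σ / E)²
n ≥ (2.576 · 10.2 / 4.1)²
n ≥ 41.07

Minimum n = 42 (rounding up)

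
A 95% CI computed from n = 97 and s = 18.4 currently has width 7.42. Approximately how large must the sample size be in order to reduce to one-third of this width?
n ≈ 873

CI width ∝ 1/√n
To reduce width by factor 3, need √n to grow by 3 → need 3² = 9 times as many samples.

Current: n = 97, width = 7.42
New: n = 873, width ≈ 2.44

Width reduced by factor of 7.42/2.44 = 3.04.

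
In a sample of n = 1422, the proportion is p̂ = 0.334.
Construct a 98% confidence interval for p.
(0.305, 0.363)

Proportion CI:
SE = √(p̂(1-p̂)/n) = √(0.334 · 0.666 / 1422) = 0.01251

z* = 2.326
Margin = z* · SE = 2.326 · 0.01251 = 0.0291

CI: 0.334 ± 0.0291 = (0.305, 0.363)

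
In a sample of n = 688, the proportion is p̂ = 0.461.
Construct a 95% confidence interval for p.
(0.424, 0.498)

Proportion CI:
SE = √(p̂(1-p̂)/n) = √(0.461 · 0.539 / 688) = 0.01900

z* = 1.960
Margin = z* · SE = 1.960 · 0.01900 = 0.0372

CI: 0.461 ± 0.0372 = (0.424, 0.498)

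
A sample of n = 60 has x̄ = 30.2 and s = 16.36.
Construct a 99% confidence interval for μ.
(24.58, 35.82)

t-interval (σ unknown):
df = n - 1 = 59
t* = 2.662 for 99% confidence

Margin of error = t* · s/√n = 2.662 · 16.36/√60 = 5.62

CI: (24.58, 35.82)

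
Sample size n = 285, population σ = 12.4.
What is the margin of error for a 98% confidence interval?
Margin of error = 1.71

Margin of error = z* · σ/√n
= 2.326 · 12.4/√285
= 2.326 · 12.4/16.8819
= 1.71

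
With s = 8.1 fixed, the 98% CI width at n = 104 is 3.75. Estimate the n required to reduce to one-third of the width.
n ≈ 936

CI width ∝ 1/√n
To reduce width by factor 3, need √n to grow by 3 → need 3² = 9 times as many samples.

Current: n = 104, width = 3.75
New: n = 936, width ≈ 1.23

Width reduced by factor of 3.75/1.23 = 3.05.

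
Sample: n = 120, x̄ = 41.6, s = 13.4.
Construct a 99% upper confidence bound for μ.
μ ≤ 44.48

Upper bound (one-sided):
t* = 2.358 (one-sided for 99%)
Upper bound = x̄ + t* · s/√n = 41.6 + 2.358 · 13.4/√120 = 44.48

We are 99% confident that μ ≤ 44.48.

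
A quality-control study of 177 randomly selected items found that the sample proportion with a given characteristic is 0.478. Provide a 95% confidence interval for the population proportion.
(0.404, 0.552)

Proportion CI:
SE = √(p̂(1-p̂)/n) = √(0.478 · 0.522 / 177) = 0.03755

z* = 1.960
Margin = z* · SE = 1.960 · 0.03755 = 0.0736

CI: 0.478 ± 0.0736 = (0.404, 0.552)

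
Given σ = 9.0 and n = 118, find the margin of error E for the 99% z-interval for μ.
Margin of error = 2.13

Margin of error = z* · σ/√n
= 2.576 · 9.0/√118
= 2.576 · 9.0/10.8628
= 2.13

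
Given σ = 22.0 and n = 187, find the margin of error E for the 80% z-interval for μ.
Margin of error = 2.06

Margin of error = z* · σ/√n
= 1.282 · 22.0/√187
= 1.282 · 22.0/13.6748
= 2.06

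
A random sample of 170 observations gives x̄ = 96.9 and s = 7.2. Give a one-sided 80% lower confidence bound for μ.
μ ≥ 96.43

Lower bound (one-sided):
t* = 0.844 (one-sided for 80%)
Lower bound = x̄ - t* · s/√n = 96.9 - 0.844 · 7.2/√170 = 96.43

We are 80% confident that μ ≥ 96.43.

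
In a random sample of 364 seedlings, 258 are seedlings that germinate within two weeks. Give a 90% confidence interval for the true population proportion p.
(0.670, 0.748)

Proportion CI:
p̂ = 258/364 = 0.70879
SE = √(p̂(1-p̂)/n) = √(0.70879 · 0.29121 / 364) = 0.02381

z* = 1.645
Margin = z* · SE = 1.645 · 0.02381 = 0.0392

CI: 0.70879 ± 0.0392 = (0.670, 0.748)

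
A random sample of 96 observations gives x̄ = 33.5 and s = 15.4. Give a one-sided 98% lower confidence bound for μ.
μ ≥ 30.23

Lower bound (one-sided):
t* = 2.082 (one-sided for 98%)
Lower bound = x̄ - t* · s/√n = 33.5 - 2.082 · 15.4/√96 = 30.23

We are 98% confident that μ ≥ 30.23.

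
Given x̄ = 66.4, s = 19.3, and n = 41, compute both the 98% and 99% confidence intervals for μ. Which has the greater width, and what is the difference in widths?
99% CI is wider by 1.69

df = 40
98% CI: t* = 2.423, (59.10, 73.70), width = 2 · t* · s/√n = 14.61
99% CI: t* = 2.704, (58.25, 74.55), width = 2 · t* · s/√n = 16.30

The 99% CI is wider by 16.30 - 14.61 = 1.69.
Higher confidence requires a wider interval.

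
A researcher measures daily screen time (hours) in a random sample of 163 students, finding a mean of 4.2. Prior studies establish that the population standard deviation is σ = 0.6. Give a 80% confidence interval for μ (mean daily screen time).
(4.14, 4.26)

z-interval (σ known):
z* = 1.282 for 80% confidence

Margin of error = z* · σ/√n = 1.282 · 0.6/√163 = 0.06

CI: (4.2 - 0.06, 4.2 + 0.06) = (4.14, 4.26)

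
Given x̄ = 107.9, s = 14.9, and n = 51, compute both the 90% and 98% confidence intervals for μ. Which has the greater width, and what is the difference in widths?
98% CI is wider by 3.04

df = 50
90% CI: t* = 1.676, (104.40, 111.40), width = 2 · t* · s/√n = 6.99
98% CI: t* = 2.403, (102.89, 112.91), width = 2 · t* · s/√n = 10.03

The 98% CI is wider by 10.03 - 6.99 = 3.04.
Higher confidence requires a wider interval.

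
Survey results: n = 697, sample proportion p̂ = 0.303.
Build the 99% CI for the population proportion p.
(0.258, 0.348)

Proportion CI:
SE = √(p̂(1-p̂)/n) = √(0.303 · 0.697 / 697) = 0.01741

z* = 2.576
Margin = z* · SE = 2.576 · 0.01741 = 0.0448

CI: 0.303 ± 0.0448 = (0.258, 0.348)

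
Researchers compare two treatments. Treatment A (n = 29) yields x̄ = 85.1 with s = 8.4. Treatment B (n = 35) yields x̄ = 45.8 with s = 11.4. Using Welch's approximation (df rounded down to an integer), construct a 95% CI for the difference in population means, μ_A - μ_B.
(34.34, 44.26)

Difference: x̄₁ - x̄₂ = 39.30
SE = √(s₁²/n₁ + s₂²/n₂) = √(8.4²/29 + 11.4²/35) = 2.4792
df = 61.23 → 61 (Welch–Satterthwaite, rounded down)
t* = 2.000

CI: 39.30 ± 2.000 · 2.4792 = 39.30 ± 4.96 = (34.34, 44.26)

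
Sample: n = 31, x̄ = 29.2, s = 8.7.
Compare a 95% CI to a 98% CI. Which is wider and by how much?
98% CI is wider by 1.30

df = 30
95% CI: t* = 2.042, (26.01, 32.39), width = 2 · t* · s/√n = 6.38
98% CI: t* = 2.457, (25.36, 33.04), width = 2 · t* · s/√n = 7.68

The 98% CI is wider by 7.68 - 6.38 = 1.30.
Higher confidence requires a wider interval.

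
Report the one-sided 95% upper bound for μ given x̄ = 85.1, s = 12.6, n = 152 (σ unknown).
μ ≤ 86.79

Upper bound (one-sided):
t* = 1.655 (one-sided for 95%)
Upper bound = x̄ + t* · s/√n = 85.1 + 1.655 · 12.6/√152 = 86.79

We are 95% confident that μ ≤ 86.79.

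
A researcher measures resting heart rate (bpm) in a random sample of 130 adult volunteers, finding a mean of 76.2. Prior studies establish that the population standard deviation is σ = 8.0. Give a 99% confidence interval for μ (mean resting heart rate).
(74.39, 78.01)

z-interval (σ known):
z* = 2.576 for 99% confidence

Margin of error = z* · σ/√n = 2.576 · 8.0/√130 = 1.81

CI: (76.2 - 1.81, 76.2 + 1.81) = (74.39, 78.01)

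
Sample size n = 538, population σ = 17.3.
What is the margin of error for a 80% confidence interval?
Margin of error = 0.96

Margin of error = z* · σ/√n
= 1.282 · 17.3/√538
= 1.282 · 17.3/23.1948
= 0.96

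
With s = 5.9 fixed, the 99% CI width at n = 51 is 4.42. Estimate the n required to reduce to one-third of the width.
n ≈ 459

CI width ∝ 1/√n
To reduce width by factor 3, need √n to grow by 3 → need 3² = 9 times as many samples.

Current: n = 51, width = 4.42
New: n = 459, width ≈ 1.42

Width reduced by factor of 4.42/1.42 = 3.11.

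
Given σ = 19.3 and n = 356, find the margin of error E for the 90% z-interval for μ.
Margin of error = 1.68

Margin of error = z* · σ/√n
= 1.645 · 19.3/√356
= 1.645 · 19.3/18.8680
= 1.68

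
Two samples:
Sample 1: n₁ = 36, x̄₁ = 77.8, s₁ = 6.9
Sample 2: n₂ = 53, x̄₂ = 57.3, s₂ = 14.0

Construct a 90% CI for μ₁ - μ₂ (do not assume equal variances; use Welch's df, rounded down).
(16.77, 24.23)

Difference: x̄₁ - x̄₂ = 20.50
SE = √(s₁²/n₁ + s₂²/n₂) = √(6.9²/36 + 14.0²/53) = 2.2407
df = 80.54 → 80 (Welch–Satterthwaite, rounded down)
t* = 1.664

CI: 20.50 ± 1.664 · 2.2407 = 20.50 ± 3.73 = (16.77, 24.23)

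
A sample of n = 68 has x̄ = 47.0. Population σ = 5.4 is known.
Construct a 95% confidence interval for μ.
(45.72, 48.28)

z-interval (σ known):
z* = 1.960 for 95% confidence

Margin of error = z* · σ/√n = 1.960 · 5.4/√68 = 1.28

CI: (47.0 - 1.28, 47.0 + 1.28) = (45.72, 48.28)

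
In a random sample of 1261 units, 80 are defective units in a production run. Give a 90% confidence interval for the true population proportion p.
(0.052, 0.075)

Proportion CI:
p̂ = 80/1261 = 0.06344
SE = √(p̂(1-p̂)/n) = √(0.06344 · 0.93656 / 1261) = 0.00686

z* = 1.645
Margin = z* · SE = 1.645 · 0.00686 = 0.0113

CI: 0.06344 ± 0.0113 = (0.052, 0.075)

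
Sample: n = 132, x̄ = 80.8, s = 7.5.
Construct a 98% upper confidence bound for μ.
μ ≤ 82.15

Upper bound (one-sided):
t* = 2.074 (one-sided for 98%)
Upper bound = x̄ + t* · s/√n = 80.8 + 2.074 · 7.5/√132 = 82.15

We are 98% confident that μ ≤ 82.15.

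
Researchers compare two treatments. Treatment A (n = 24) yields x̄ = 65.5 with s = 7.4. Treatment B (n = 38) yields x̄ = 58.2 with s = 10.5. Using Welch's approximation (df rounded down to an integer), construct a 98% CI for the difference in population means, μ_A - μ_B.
(1.86, 12.74)

Difference: x̄₁ - x̄₂ = 7.30
SE = √(s₁²/n₁ + s₂²/n₂) = √(7.4²/24 + 10.5²/38) = 2.2766
df = 59.19 → 59 (Welch–Satterthwaite, rounded down)
t* = 2.391

CI: 7.30 ± 2.391 · 2.2766 = 7.30 ± 5.44 = (1.86, 12.74)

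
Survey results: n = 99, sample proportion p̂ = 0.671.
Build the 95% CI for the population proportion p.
(0.578, 0.764)

Proportion CI:
SE = √(p̂(1-p̂)/n) = √(0.671 · 0.329 / 99) = 0.04722

z* = 1.960
Margin = z* · SE = 1.960 · 0.04722 = 0.0926

CI: 0.671 ± 0.0926 = (0.578, 0.764)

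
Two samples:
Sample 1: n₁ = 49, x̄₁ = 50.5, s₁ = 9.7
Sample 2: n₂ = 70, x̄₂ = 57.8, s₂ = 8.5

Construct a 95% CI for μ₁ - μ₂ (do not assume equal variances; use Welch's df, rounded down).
(-10.71, -3.89)

Difference: x̄₁ - x̄₂ = -7.30
SE = √(s₁²/n₁ + s₂²/n₂) = √(9.7²/49 + 8.5²/70) = 1.7182
df = 94.48 → 94 (Welch–Satterthwaite, rounded down)
t* = 1.986

CI: -7.30 ± 1.986 · 1.7182 = -7.30 ± 3.41 = (-10.71, -3.89)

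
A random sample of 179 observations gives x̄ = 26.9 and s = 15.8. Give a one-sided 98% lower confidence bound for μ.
μ ≥ 24.46

Lower bound (one-sided):
t* = 2.069 (one-sided for 98%)
Lower bound = x̄ - t* · s/√n = 26.9 - 2.069 · 15.8/√179 = 24.46

We are 98% confident that μ ≥ 24.46.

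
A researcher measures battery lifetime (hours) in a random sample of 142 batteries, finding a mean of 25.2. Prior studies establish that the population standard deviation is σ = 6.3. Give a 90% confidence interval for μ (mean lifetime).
(24.33, 26.07)

z-interval (σ known):
z* = 1.645 for 90% confidence

Margin of error = z* · σ/√n = 1.645 · 6.3/√142 = 0.87

CI: (25.2 - 0.87, 25.2 + 0.87) = (24.33, 26.07)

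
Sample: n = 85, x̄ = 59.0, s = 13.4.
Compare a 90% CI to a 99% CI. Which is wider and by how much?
99% CI is wider by 2.83

df = 84
90% CI: t* = 1.663, (56.58, 61.42), width = 2 · t* · s/√n = 4.83
99% CI: t* = 2.636, (55.17, 62.83), width = 2 · t* · s/√n = 7.66

The 99% CI is wider by 7.66 - 4.83 = 2.83.
Higher confidence requires a wider interval.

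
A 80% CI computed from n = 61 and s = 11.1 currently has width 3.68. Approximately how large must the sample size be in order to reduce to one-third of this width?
n ≈ 549

CI width ∝ 1/√n
To reduce width by factor 3, need √n to grow by 3 → need 3² = 9 times as many samples.

Current: n = 61, width = 3.68
New: n = 549, width ≈ 1.22

Width reduced by factor of 3.68/1.22 = 3.02.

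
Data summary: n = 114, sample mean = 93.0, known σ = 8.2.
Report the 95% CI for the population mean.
(91.49, 94.51)

z-interval (σ known):
z* = 1.960 for 95% confidence

Margin of error = z* · σ/√n = 1.960 · 8.2/√114 = 1.51

CI: (93.0 - 1.51, 93.0 + 1.51) = (91.49, 94.51)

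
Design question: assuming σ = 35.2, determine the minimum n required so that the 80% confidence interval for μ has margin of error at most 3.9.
n ≥ 134

For margin E ≤ 3.9:
n ≥ (z* · σ / E)²
n ≥ (1.282 · 35.2 / 3.9)²
n ≥ 133.89

Minimum n = 134 (rounding up)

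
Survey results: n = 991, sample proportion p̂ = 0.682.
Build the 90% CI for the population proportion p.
(0.658, 0.706)

Proportion CI:
SE = √(p̂(1-p̂)/n) = √(0.682 · 0.318 / 991) = 0.01479

z* = 1.645
Margin = z* · SE = 1.645 · 0.01479 = 0.0243

CI: 0.682 ± 0.0243 = (0.658, 0.706)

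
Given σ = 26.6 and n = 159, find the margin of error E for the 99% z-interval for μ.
Margin of error = 5.43

Margin of error = z* · σ/√n
= 2.576 · 26.6/√159
= 2.576 · 26.6/12.6095
= 5.43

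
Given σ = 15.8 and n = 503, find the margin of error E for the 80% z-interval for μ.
Margin of error = 0.90

Margin of error = z* · σ/√n
= 1.282 · 15.8/√503
= 1.282 · 15.8/22.4277
= 0.90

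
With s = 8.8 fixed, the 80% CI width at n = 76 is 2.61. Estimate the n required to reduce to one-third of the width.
n ≈ 684

CI width ∝ 1/√n
To reduce width by factor 3, need √n to grow by 3 → need 3² = 9 times as many samples.

Current: n = 76, width = 2.61
New: n = 684, width ≈ 0.86

Width reduced by factor of 2.61/0.86 = 3.03.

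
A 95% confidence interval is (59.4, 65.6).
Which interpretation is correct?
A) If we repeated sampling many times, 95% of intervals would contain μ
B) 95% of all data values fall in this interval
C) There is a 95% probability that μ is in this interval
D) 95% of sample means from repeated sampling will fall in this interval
A

A) Correct — this is the frequentist long-run coverage interpretation.
B) Wrong — a CI is about the parameter μ, not individual data values.
C) Wrong — μ is fixed; the randomness lives in the interval, not in μ.
D) Wrong — coverage applies to intervals containing μ, not to future x̄ values.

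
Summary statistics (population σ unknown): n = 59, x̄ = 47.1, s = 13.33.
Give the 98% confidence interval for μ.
(42.95, 51.25)

t-interval (σ unknown):
df = n - 1 = 58
t* = 2.392 for 98% confidence

Margin of error = t* · s/√n = 2.392 · 13.33/√59 = 4.15

CI: (42.95, 51.25)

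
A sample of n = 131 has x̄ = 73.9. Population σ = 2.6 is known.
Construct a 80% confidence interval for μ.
(73.61, 74.19)

z-interval (σ known):
z* = 1.282 for 80% confidence

Margin of error = z* · σ/√n = 1.282 · 2.6/√131 = 0.29

CI: (73.9 - 0.29, 73.9 + 0.29) = (73.61, 74.19)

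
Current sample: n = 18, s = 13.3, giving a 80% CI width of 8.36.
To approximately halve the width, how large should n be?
n ≈ 72

CI width ∝ 1/√n
To reduce width by factor 2, need √n to grow by 2 → need 2² = 4 times as many samples.

Current: n = 18, width = 8.36
New: n = 72, width ≈ 4.06

Width reduced by factor of 8.36/4.06 = 2.06.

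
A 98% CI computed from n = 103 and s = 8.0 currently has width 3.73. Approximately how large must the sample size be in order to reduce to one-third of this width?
n ≈ 927

CI width ∝ 1/√n
To reduce width by factor 3, need √n to grow by 3 → need 3² = 9 times as many samples.

Current: n = 103, width = 3.73
New: n = 927, width ≈ 1.22

Width reduced by factor of 3.73/1.22 = 3.06.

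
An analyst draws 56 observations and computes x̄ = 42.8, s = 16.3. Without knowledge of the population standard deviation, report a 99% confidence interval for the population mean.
(36.99, 48.61)

t-interval (σ unknown):
df = n - 1 = 55
t* = 2.668 for 99% confidence

Margin of error = t* · s/√n = 2.668 · 16.3/√56 = 5.81

CI: (36.99, 48.61)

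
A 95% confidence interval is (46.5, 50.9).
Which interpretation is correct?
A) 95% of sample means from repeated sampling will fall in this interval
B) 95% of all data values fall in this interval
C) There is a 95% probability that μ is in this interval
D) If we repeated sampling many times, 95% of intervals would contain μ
D

A) Wrong — coverage applies to intervals containing μ, not to future x̄ values.
B) Wrong — a CI is about the parameter μ, not individual data values.
C) Wrong — μ is fixed; the randomness lives in the interval, not in μ.
D) Correct — this is the frequentist long-run coverage interpretation.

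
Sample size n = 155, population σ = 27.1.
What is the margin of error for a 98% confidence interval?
Margin of error = 5.06

Margin of error = z* · σ/√n
= 2.326 · 27.1/√155
= 2.326 · 27.1/12.4499
= 5.06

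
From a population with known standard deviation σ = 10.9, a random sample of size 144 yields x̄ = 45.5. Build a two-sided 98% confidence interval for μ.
(43.39, 47.61)

z-interval (σ known):
z* = 2.326 for 98% confidence

Margin of error = z* · σ/√n = 2.326 · 10.9/√144 = 2.11

CI: (45.5 - 2.11, 45.5 + 2.11) = (43.39, 47.61)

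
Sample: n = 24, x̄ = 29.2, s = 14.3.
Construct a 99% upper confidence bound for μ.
μ ≤ 36.50

Upper bound (one-sided):
t* = 2.500 (one-sided for 99%)
Upper bound = x̄ + t* · s/√n = 29.2 + 2.500 · 14.3/√24 = 36.50

We are 99% confident that μ ≤ 36.50.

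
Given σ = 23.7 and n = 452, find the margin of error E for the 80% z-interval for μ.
Margin of error = 1.43

Margin of error = z* · σ/√n
= 1.282 · 23.7/√452
= 1.282 · 23.7/21.2603
= 1.43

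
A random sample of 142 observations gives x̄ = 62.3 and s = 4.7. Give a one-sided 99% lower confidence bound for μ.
μ ≥ 61.37

Lower bound (one-sided):
t* = 2.353 (one-sided for 99%)
Lower bound = x̄ - t* · s/√n = 62.3 - 2.353 · 4.7/√142 = 61.37

We are 99% confident that μ ≥ 61.37.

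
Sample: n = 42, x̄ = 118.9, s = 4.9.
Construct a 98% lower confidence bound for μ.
μ ≥ 117.30

Lower bound (one-sided):
t* = 2.121 (one-sided for 98%)
Lower bound = x̄ - t* · s/√n = 118.9 - 2.121 · 4.9/√42 = 117.30

We are 98% confident that μ ≥ 117.30.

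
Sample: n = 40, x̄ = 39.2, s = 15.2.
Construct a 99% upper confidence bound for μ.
μ ≤ 45.03

Upper bound (one-sided):
t* = 2.426 (one-sided for 99%)
Upper bound = x̄ + t* · s/√n = 39.2 + 2.426 · 15.2/√40 = 45.03

We are 99% confident that μ ≤ 45.03.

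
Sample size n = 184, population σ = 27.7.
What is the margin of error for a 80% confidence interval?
Margin of error = 2.62

Margin of error = z* · σ/√n
= 1.282 · 27.7/√184
= 1.282 · 27.7/13.5647
= 2.62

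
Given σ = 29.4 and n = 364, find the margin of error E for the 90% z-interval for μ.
Margin of error = 2.53

Margin of error = z* · σ/√n
= 1.645 · 29.4/√364
= 1.645 · 29.4/19.0788
= 2.53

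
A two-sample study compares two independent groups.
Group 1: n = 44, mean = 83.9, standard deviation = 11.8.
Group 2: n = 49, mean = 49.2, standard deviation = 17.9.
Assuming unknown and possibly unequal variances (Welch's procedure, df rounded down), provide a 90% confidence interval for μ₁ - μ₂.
(29.52, 39.88)

Difference: x̄₁ - x̄₂ = 34.70
SE = √(s₁²/n₁ + s₂²/n₂) = √(11.8²/44 + 17.9²/49) = 3.1150
df = 83.79 → 83 (Welch–Satterthwaite, rounded down)
t* = 1.663

CI: 34.70 ± 1.663 · 3.1150 = 34.70 ± 5.18 = (29.52, 39.88)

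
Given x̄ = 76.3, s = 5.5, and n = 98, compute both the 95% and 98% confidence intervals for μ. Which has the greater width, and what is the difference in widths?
98% CI is wider by 0.42

df = 97
95% CI: t* = 1.985, (75.20, 77.40), width = 2 · t* · s/√n = 2.21
98% CI: t* = 2.365, (74.99, 77.61), width = 2 · t* · s/√n = 2.63

The 98% CI is wider by 2.63 - 2.21 = 0.42.
Higher confidence requires a wider interval.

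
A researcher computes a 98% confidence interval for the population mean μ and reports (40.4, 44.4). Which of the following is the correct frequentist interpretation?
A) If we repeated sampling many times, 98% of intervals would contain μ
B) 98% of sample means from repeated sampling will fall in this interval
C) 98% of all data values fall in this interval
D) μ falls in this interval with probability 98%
A

A) Correct — this is the frequentist long-run coverage interpretation.
B) Wrong — coverage applies to intervals containing μ, not to future x̄ values.
C) Wrong — a CI is about the parameter μ, not individual data values.
D) Wrong — μ is fixed; the randomness lives in the interval, not in μ.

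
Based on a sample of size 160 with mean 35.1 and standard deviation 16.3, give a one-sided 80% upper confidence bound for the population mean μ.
μ ≤ 36.19

Upper bound (one-sided):
t* = 0.844 (one-sided for 80%)
Upper bound = x̄ + t* · s/√n = 35.1 + 0.844 · 16.3/√160 = 36.19

We are 80% confident that μ ≤ 36.19.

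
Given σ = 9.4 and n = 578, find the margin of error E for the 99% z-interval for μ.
Margin of error = 1.01

Margin of error = z* · σ/√n
= 2.576 · 9.4/√578
= 2.576 · 9.4/24.0416
= 1.01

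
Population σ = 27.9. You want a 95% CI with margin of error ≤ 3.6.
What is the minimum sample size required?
n ≥ 231

For margin E ≤ 3.6:
n ≥ (z* · σ / E)²
n ≥ (1.960 · 27.9 / 3.6)²
n ≥ 230.74

Minimum n = 231 (rounding up)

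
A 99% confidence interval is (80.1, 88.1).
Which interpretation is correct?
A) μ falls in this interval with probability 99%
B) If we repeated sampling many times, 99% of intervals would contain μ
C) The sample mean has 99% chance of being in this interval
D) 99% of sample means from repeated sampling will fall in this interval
B

A) Wrong — μ is fixed; the randomness lives in the interval, not in μ.
B) Correct — this is the frequentist long-run coverage interpretation.
C) Wrong — x̄ is observed and sits in the interval by construction.
D) Wrong — coverage applies to intervals containing μ, not to future x̄ values.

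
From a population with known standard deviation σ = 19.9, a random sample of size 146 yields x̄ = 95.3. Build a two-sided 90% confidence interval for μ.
(92.59, 98.01)

z-interval (σ known):
z* = 1.645 for 90% confidence

Margin of error = z* · σ/√n = 1.645 · 19.9/√146 = 2.71

CI: (95.3 - 2.71, 95.3 + 2.71) = (92.59, 98.01)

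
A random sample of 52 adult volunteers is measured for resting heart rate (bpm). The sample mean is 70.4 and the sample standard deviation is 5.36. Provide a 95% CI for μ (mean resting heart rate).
(68.91, 71.89)

t-interval (σ unknown):
df = n - 1 = 51
t* = 2.008 for 95% confidence

Margin of error = t* · s/√n = 2.008 · 5.36/√52 = 1.49

CI: (68.91, 71.89)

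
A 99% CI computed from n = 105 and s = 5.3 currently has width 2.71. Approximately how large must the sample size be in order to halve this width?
n ≈ 420

CI width ∝ 1/√n
To reduce width by factor 2, need √n to grow by 2 → need 2² = 4 times as many samples.

Current: n = 105, width = 2.71
New: n = 420, width ≈ 1.34

Width reduced by factor of 2.71/1.34 = 2.02.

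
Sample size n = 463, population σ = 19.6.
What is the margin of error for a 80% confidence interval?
Margin of error = 1.17

Margin of error = z* · σ/√n
= 1.282 · 19.6/√463
= 1.282 · 19.6/21.5174
= 1.17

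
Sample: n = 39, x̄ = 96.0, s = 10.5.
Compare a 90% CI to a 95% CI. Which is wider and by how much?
95% CI is wider by 1.14

df = 38
90% CI: t* = 1.686, (93.17, 98.83), width = 2 · t* · s/√n = 5.67
95% CI: t* = 2.024, (92.60, 99.40), width = 2 · t* · s/√n = 6.81

The 95% CI is wider by 6.81 - 5.67 = 1.14.
Higher confidence requires a wider interval.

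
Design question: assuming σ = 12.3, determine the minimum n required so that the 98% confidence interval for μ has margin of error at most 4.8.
n ≥ 36

For margin E ≤ 4.8:
n ≥ (z* · σ / E)²
n ≥ (2.326 · 12.3 / 4.8)²
n ≥ 35.53

Minimum n = 36 (rounding up)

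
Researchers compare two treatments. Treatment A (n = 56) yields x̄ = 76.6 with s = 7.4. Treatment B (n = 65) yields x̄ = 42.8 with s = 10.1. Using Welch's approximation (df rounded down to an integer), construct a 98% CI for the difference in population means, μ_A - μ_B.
(30.04, 37.56)

Difference: x̄₁ - x̄₂ = 33.80
SE = √(s₁²/n₁ + s₂²/n₂) = √(7.4²/56 + 10.1²/65) = 1.5960
df = 116.14 → 116 (Welch–Satterthwaite, rounded down)
t* = 2.359

CI: 33.80 ± 2.359 · 1.5960 = 33.80 ± 3.76 = (30.04, 37.56)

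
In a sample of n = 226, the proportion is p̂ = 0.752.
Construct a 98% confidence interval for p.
(0.685, 0.819)

Proportion CI:
SE = √(p̂(1-p̂)/n) = √(0.752 · 0.248 / 226) = 0.02873

z* = 2.326
Margin = z* · SE = 2.326 · 0.02873 = 0.0668

CI: 0.752 ± 0.0668 = (0.685, 0.819)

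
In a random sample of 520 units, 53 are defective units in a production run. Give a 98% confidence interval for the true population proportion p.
(0.071, 0.133)

Proportion CI:
p̂ = 53/520 = 0.10192
SE = √(p̂(1-p̂)/n) = √(0.10192 · 0.89808 / 520) = 0.01327

z* = 2.326
Margin = z* · SE = 2.326 · 0.01327 = 0.0309

CI: 0.10192 ± 0.0309 = (0.071, 0.133)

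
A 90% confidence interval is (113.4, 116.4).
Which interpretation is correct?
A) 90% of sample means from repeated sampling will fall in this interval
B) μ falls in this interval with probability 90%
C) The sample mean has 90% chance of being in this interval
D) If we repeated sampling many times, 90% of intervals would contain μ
D

A) Wrong — coverage applies to intervals containing μ, not to future x̄ values.
B) Wrong — μ is fixed; the randomness lives in the interval, not in μ.
C) Wrong — x̄ is observed and sits in the interval by construction.
D) Correct — this is the frequentist long-run coverage interpretation.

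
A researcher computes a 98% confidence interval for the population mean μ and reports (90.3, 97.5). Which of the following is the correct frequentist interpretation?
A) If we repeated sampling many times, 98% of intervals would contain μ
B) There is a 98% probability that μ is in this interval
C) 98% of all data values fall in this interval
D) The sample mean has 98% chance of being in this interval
A

A) Correct — this is the frequentist long-run coverage interpretation.
B) Wrong — μ is fixed; the randomness lives in the interval, not in μ.
C) Wrong — a CI is about the parameter μ, not individual data values.
D) Wrong — x̄ is observed and sits in the interval by construction.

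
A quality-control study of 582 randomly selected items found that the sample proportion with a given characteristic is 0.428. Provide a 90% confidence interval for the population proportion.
(0.394, 0.462)

Proportion CI:
SE = √(p̂(1-p̂)/n) = √(0.428 · 0.572 / 582) = 0.02051

z* = 1.645
Margin = z* · SE = 1.645 · 0.02051 = 0.0337

CI: 0.428 ± 0.0337 = (0.394, 0.462)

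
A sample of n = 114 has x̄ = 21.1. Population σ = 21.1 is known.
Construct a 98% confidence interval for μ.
(16.50, 25.70)

z-interval (σ known):
z* = 2.326 for 98% confidence

Margin of error = z* · σ/√n = 2.326 · 21.1/√114 = 4.60

CI: (21.1 - 4.60, 21.1 + 4.60) = (16.50, 25.70)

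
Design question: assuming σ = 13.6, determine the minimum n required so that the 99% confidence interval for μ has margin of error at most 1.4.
n ≥ 627

For margin E ≤ 1.4:
n ≥ (z* · σ / E)²
n ≥ (2.576 · 13.6 / 1.4)²
n ≥ 626.20

Minimum n = 627 (rounding up)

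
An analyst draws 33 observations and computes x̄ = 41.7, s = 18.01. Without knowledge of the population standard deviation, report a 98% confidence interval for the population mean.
(34.02, 49.38)

t-interval (σ unknown):
df = n - 1 = 32
t* = 2.449 for 98% confidence

Margin of error = t* · s/√n = 2.449 · 18.01/√33 = 7.68

CI: (34.02, 49.38)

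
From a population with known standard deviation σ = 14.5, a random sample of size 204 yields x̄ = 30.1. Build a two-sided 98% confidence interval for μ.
(27.74, 32.46)

z-interval (σ known):
z* = 2.326 for 98% confidence

Margin of error = z* · σ/√n = 2.326 · 14.5/√204 = 2.36

CI: (30.1 - 2.36, 30.1 + 2.36) = (27.74, 32.46)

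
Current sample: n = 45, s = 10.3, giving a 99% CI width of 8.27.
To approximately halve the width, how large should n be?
n ≈ 180

CI width ∝ 1/√n
To reduce width by factor 2, need √n to grow by 2 → need 2² = 4 times as many samples.

Current: n = 45, width = 8.27
New: n = 180, width ≈ 4.00

Width reduced by factor of 8.27/4.00 = 2.07.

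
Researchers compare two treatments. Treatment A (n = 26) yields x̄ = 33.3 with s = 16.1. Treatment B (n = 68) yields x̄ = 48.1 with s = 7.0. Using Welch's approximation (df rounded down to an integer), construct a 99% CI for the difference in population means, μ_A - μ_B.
(-23.83, -5.77)

Difference: x̄₁ - x̄₂ = -14.80
SE = √(s₁²/n₁ + s₂²/n₂) = √(16.1²/26 + 7.0²/68) = 3.2696
df = 28.69 → 28 (Welch–Satterthwaite, rounded down)
t* = 2.763

CI: -14.80 ± 2.763 · 3.2696 = -14.80 ± 9.03 = (-23.83, -5.77)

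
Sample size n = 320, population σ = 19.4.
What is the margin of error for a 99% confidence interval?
Margin of error = 2.79

Margin of error = z* · σ/√n
= 2.576 · 19.4/√320
= 2.576 · 19.4/17.8885
= 2.79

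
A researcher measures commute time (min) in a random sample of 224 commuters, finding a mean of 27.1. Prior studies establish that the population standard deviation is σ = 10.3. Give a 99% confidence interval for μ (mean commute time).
(25.33, 28.87)

z-interval (σ known):
z* = 2.576 for 99% confidence

Margin of error = z* · σ/√n = 2.576 · 10.3/√224 = 1.77

CI: (27.1 - 1.77, 27.1 + 1.77) = (25.33, 28.87)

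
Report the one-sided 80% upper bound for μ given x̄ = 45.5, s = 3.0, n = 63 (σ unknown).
μ ≤ 45.82

Upper bound (one-sided):
t* = 0.847 (one-sided for 80%)
Upper bound = x̄ + t* · s/√n = 45.5 + 0.847 · 3.0/√63 = 45.82

We are 80% confident that μ ≤ 45.82.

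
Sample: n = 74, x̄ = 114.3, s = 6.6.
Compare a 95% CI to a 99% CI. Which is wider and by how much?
99% CI is wider by 1.00

df = 73
95% CI: t* = 1.993, (112.77, 115.83), width = 2 · t* · s/√n = 3.06
99% CI: t* = 2.645, (112.27, 116.33), width = 2 · t* · s/√n = 4.06

The 99% CI is wider by 4.06 - 3.06 = 1.00.
Higher confidence requires a wider interval.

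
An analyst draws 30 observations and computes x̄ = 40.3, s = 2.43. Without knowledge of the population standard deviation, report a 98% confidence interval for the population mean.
(39.21, 41.39)

t-interval (σ unknown):
df = n - 1 = 29
t* = 2.462 for 98% confidence

Margin of error = t* · s/√n = 2.462 · 2.43/√30 = 1.09

CI: (39.21, 41.39)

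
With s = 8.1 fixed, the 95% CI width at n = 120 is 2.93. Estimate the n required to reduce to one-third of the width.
n ≈ 1080

CI width ∝ 1/√n
To reduce width by factor 3, need √n to grow by 3 → need 3² = 9 times as many samples.

Current: n = 120, width = 2.93
New: n = 1080, width ≈ 0.97

Width reduced by factor of 2.93/0.97 = 3.02.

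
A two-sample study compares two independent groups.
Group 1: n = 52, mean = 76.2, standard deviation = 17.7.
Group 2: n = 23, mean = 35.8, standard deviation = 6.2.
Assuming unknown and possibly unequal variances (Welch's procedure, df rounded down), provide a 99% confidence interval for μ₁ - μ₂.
(33.05, 47.75)

Difference: x̄₁ - x̄₂ = 40.40
SE = √(s₁²/n₁ + s₂²/n₂) = √(17.7²/52 + 6.2²/23) = 2.7742
df = 70.62 → 70 (Welch–Satterthwaite, rounded down)
t* = 2.648

CI: 40.40 ± 2.648 · 2.7742 = 40.40 ± 7.35 = (33.05, 47.75)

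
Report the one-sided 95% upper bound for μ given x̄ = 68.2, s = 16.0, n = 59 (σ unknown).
μ ≤ 71.68

Upper bound (one-sided):
t* = 1.672 (one-sided for 95%)
Upper bound = x̄ + t* · s/√n = 68.2 + 1.672 · 16.0/√59 = 71.68

We are 95% confident that μ ≤ 71.68.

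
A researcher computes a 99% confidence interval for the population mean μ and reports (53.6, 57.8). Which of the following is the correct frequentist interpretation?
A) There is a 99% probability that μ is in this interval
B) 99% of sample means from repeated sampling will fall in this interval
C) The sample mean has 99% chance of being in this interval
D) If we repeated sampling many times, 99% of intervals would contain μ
D

A) Wrong — μ is fixed; the randomness lives in the interval, not in μ.
B) Wrong — coverage applies to intervals containing μ, not to future x̄ values.
C) Wrong — x̄ is observed and sits in the interval by construction.
D) Correct — this is the frequentist long-run coverage interpretation.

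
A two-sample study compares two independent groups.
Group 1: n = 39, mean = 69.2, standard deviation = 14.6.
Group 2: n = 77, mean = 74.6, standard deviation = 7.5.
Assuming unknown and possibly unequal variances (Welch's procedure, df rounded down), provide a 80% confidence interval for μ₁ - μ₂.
(-8.63, -2.17)

Difference: x̄₁ - x̄₂ = -5.40
SE = √(s₁²/n₁ + s₂²/n₂) = √(14.6²/39 + 7.5²/77) = 2.4892
df = 48.40 → 48 (Welch–Satterthwaite, rounded down)
t* = 1.299

CI: -5.40 ± 1.299 · 2.4892 = -5.40 ± 3.23 = (-8.63, -2.17)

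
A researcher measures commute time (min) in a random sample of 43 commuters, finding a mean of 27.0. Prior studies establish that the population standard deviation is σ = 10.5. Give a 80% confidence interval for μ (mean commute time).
(24.95, 29.05)

z-interval (σ known):
z* = 1.282 for 80% confidence

Margin of error = z* · σ/√n = 1.282 · 10.5/√43 = 2.05

CI: (27.0 - 2.05, 27.0 + 2.05) = (24.95, 29.05)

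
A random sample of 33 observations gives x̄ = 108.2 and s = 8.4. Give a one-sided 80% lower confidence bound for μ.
μ ≥ 106.95

Lower bound (one-sided):
t* = 0.853 (one-sided for 80%)
Lower bound = x̄ - t* · s/√n = 108.2 - 0.853 · 8.4/√33 = 106.95

We are 80% confident that μ ≥ 106.95.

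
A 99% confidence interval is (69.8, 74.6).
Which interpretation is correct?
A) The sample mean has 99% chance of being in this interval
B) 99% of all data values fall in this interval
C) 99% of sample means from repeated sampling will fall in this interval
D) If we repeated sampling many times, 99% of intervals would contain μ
D

A) Wrong — x̄ is observed and sits in the interval by construction.
B) Wrong — a CI is about the parameter μ, not individual data values.
C) Wrong — coverage applies to intervals containing μ, not to future x̄ values.
D) Correct — this is the frequentist long-run coverage interpretation.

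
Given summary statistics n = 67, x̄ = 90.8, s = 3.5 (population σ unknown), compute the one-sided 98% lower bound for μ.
μ ≥ 89.90

Lower bound (one-sided):
t* = 2.095 (one-sided for 98%)
Lower bound = x̄ - t* · s/√n = 90.8 - 2.095 · 3.5/√67 = 89.90

We are 98% confident that μ ≥ 89.90.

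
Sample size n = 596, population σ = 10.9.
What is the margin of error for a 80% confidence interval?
Margin of error = 0.57

Margin of error = z* · σ/√n
= 1.282 · 10.9/√596
= 1.282 · 10.9/24.4131
= 0.57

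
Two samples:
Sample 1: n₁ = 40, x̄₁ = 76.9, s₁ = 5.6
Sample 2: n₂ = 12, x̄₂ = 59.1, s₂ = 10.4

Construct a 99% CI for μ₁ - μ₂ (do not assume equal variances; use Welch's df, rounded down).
(8.24, 27.36)

Difference: x̄₁ - x̄₂ = 17.80
SE = √(s₁²/n₁ + s₂²/n₂) = √(5.6²/40 + 10.4²/12) = 3.1301
df = 12.97 → 12 (Welch–Satterthwaite, rounded down)
t* = 3.055

CI: 17.80 ± 3.055 · 3.1301 = 17.80 ± 9.56 = (8.24, 27.36)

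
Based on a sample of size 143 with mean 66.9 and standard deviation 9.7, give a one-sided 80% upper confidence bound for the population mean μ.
μ ≤ 67.58

Upper bound (one-sided):
t* = 0.844 (one-sided for 80%)
Upper bound = x̄ + t* · s/√n = 66.9 + 0.844 · 9.7/√143 = 67.58

We are 80% confident that μ ≤ 67.58.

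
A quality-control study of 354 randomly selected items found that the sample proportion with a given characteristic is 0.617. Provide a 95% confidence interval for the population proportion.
(0.566, 0.668)

Proportion CI:
SE = √(p̂(1-p̂)/n) = √(0.617 · 0.383 / 354) = 0.02584

z* = 1.960
Margin = z* · SE = 1.960 · 0.02584 = 0.0506

CI: 0.617 ± 0.0506 = (0.566, 0.668)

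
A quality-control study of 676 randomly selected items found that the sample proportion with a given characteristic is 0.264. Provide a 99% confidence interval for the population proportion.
(0.220, 0.308)

Proportion CI:
SE = √(p̂(1-p̂)/n) = √(0.264 · 0.736 / 676) = 0.01695

z* = 2.576
Margin = z* · SE = 2.576 · 0.01695 = 0.0437

CI: 0.264 ± 0.0437 = (0.220, 0.308)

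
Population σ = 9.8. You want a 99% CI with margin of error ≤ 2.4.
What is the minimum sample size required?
n ≥ 111

For margin E ≤ 2.4:
n ≥ (z* · σ / E)²
n ≥ (2.576 · 9.8 / 2.4)²
n ≥ 110.64

Minimum n = 111 (rounding up)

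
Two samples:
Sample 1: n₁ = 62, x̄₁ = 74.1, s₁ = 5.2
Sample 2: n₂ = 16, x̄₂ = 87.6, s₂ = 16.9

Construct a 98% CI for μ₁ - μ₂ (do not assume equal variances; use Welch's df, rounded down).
(-24.63, -2.37)

Difference: x̄₁ - x̄₂ = -13.50
SE = √(s₁²/n₁ + s₂²/n₂) = √(5.2²/62 + 16.9²/16) = 4.2763
df = 15.74 → 15 (Welch–Satterthwaite, rounded down)
t* = 2.602

CI: -13.50 ± 2.602 · 4.2763 = -13.50 ± 11.13 = (-24.63, -2.37)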